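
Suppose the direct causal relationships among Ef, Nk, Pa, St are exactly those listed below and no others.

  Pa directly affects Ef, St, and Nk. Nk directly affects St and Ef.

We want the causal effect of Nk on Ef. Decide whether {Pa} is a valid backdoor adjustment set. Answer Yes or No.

Yes

Backdoor paths from Nk to Ef (paths whose first edge points into Nk):
  P1: Nk <- Pa -> Ef
Condition 1 (no descendant of Nk in the set): holds — descendants of Nk are {Ef, St}; none are in {Pa}.
Condition 2 (every backdoor path blocked by {Pa}):
  P1: blocked at fork node Pa ∈ conditioning set.
{Pa} satisfies the backdoor criterion.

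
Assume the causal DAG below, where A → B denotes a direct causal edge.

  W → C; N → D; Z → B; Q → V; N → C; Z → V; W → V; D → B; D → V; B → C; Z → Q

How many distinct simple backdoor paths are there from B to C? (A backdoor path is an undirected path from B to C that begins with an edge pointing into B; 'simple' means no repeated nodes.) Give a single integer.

6

A backdoor path from B to C is any simple undirected path whose first edge points into B (i.e. leaves B via a parent).
Parents of B: {D, Z}.
Enumerating:
  P1: B <- Z -> Q -> V <- W -> C
  P2: B <- Z -> Q -> V <- D <- N -> C
  P3: B <- Z -> V <- W -> C
  P4: B <- Z -> V <- D <- N -> C
  P5: B <- D <- N -> C
  P6: B <- D -> V <- W -> C
That exhausts the simple backdoor paths. Count: 6.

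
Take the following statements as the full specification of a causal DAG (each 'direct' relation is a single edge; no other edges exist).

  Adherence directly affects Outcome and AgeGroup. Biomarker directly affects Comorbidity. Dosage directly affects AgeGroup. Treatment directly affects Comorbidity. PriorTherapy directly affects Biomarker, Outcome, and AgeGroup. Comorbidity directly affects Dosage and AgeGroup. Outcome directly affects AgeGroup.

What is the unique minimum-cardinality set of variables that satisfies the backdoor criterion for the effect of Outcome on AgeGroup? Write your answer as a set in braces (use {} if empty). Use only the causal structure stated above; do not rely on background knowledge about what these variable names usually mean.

Variables eligible for adjustment (non-descendants of Outcome, excluding Outcome and AgeGroup): {Adherence, Biomarker, Comorbidity, Dosage, PriorTherapy, Treatment}.
Backdoor paths from Outcome to AgeGroup:
  P1: Outcome <- PriorTherapy -> Biomarker -> Comorbidity -> Dosage -> AgeGroup
  P2: Outcome <- PriorTherapy -> Biomarker -> Comorbidity -> AgeGroup
  P3: Outcome <- PriorTherapy -> AgeGroup
  P4: Outcome <- Adherence -> AgeGroup
The empty set is not sufficient: P1 (Outcome <- PriorTherapy -> Biomarker -> Comorbidity -> Dosage -> AgeGroup) has no collider blocking it and no conditioned non-collider, so it is open.
Try {Adherence, PriorTherapy}:
  P1: blocked at fork node PriorTherapy ∈ conditioning set.
  P2: blocked at fork node PriorTherapy ∈ conditioning set.
  P3: blocked at fork node PriorTherapy ∈ conditioning set.
  P4: blocked at fork node Adherence ∈ conditioning set.
{Adherence, PriorTherapy} contains no descendant of Outcome and blocks every backdoor path.
Every element of {Adherence, PriorTherapy} is needed (dropping Adherence leaves P4 open; dropping PriorTherapy leaves P1 open), so no proper subset is valid.
Among all size-2 subsets of the eligible variables, only {Adherence, PriorTherapy} blocks every backdoor path, so it is the unique smallest valid adjustment set.

{Adherence, PriorTherapy}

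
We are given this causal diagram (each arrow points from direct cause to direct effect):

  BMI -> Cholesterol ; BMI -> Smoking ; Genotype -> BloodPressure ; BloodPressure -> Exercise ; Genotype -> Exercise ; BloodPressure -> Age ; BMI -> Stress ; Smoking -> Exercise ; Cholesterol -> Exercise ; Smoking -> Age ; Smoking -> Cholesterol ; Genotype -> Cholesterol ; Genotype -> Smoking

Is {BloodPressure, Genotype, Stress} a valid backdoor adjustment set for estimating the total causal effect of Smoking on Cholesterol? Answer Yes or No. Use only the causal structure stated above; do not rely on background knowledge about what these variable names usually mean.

No

Backdoor paths from Smoking to Cholesterol (paths whose first edge points into Smoking):
  P1: Smoking <- BMI -> Cholesterol
  P2: Smoking <- Genotype -> BloodPressure -> Exercise <- Cholesterol
  P3: Smoking <- Genotype -> Cholesterol
  P4: Smoking <- Genotype -> Exercise <- Cholesterol
Condition 1 (no descendant of Smoking in the set): holds — descendants of Smoking are {Age, Cholesterol, Exercise}; none are in {BloodPressure, Genotype, Stress}.
Condition 2 (every backdoor path blocked by {BloodPressure, Genotype, Stress}):
  P1: open — no interior node is in the conditioning set.
  P2: blocked at fork node Genotype ∈ conditioning set.
  P3: blocked at fork node Genotype ∈ conditioning set.
  P4: blocked at fork node Genotype ∈ conditioning set.
{BloodPressure, Genotype, Stress} does not satisfy the backdoor criterion.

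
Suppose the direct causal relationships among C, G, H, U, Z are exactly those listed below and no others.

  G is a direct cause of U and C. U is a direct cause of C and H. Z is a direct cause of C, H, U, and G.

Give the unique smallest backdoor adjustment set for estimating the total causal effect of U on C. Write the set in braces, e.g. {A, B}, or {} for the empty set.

{G, Z}

Variables eligible for adjustment (non-descendants of U, excluding U and C): {G, Z}.
Backdoor paths from U to C:
  P1: U <- Z -> G -> C
  P2: U <- Z -> C
  P3: U <- G <- Z -> C
  P4: U <- G -> C
The empty set is not sufficient: P1 (U <- Z -> G -> C) has no collider blocking it and no conditioned non-collider, so it is open.
Try {G, Z}:
  P1: blocked at fork node Z ∈ conditioning set.
  P2: blocked at fork node Z ∈ conditioning set.
  P3: blocked at chain node G ∈ conditioning set.
  P4: blocked at fork node G ∈ conditioning set.
{G, Z} contains no descendant of U and blocks every backdoor path.
Every element of {G, Z} is needed (dropping G leaves P4 open; dropping Z leaves P2 open), so no proper subset is valid.
Among all size-2 subsets of the eligible variables, only {G, Z} blocks every backdoor path, so it is the unique smallest valid adjustment set.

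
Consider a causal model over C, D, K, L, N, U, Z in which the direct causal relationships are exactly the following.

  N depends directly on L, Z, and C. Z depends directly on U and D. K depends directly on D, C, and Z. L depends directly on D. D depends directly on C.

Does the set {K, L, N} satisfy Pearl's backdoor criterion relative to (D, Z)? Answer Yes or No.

Backdoor paths from D to Z (paths whose first edge points into D):
  P1: D <- C -> N <- Z
  P2: D <- C -> K <- Z
Condition 1 (no descendant of D in the set): FAILS — K, L, and N are descendants of D.
Condition 2 (every backdoor path blocked by {K, L, N}):
  P1: open — collider(s) N are conditioned on (or have a conditioned descendant) and no non-collider on the path is in the set.
  P2: open — collider(s) K are conditioned on (or have a conditioned descendant) and no non-collider on the path is in the set.
{K, L, N} does not satisfy the backdoor criterion.

No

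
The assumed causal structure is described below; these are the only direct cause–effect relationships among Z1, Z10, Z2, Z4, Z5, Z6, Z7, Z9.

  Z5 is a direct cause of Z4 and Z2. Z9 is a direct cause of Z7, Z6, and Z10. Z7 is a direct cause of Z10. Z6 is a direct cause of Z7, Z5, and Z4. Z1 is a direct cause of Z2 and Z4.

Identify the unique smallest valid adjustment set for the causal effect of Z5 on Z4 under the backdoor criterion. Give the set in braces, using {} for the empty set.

{Z6}

Variables eligible for adjustment (non-descendants of Z5, excluding Z5 and Z4): {Z1, Z10, Z6, Z7, Z9}.
Backdoor paths from Z5 to Z4:
  P1: Z5 <- Z6 -> Z4
The empty set is not sufficient: P1 (Z5 <- Z6 -> Z4) has no collider blocking it and no conditioned non-collider, so it is open.
Try {Z6}:
  P1: blocked at fork node Z6 ∈ conditioning set.
{Z6} contains no descendant of Z5 and blocks every backdoor path.
No other singleton works — e.g. {Z9} leaves P1 open — so {Z6} is the unique smallest valid adjustment set.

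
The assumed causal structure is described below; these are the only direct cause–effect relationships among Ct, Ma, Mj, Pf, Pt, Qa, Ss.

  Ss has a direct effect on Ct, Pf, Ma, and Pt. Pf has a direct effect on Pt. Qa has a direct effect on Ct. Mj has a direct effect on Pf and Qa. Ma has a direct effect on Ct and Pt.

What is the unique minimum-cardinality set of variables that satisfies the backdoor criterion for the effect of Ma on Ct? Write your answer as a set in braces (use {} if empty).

{Ss}

Variables eligible for adjustment (non-descendants of Ma, excluding Ma and Ct): {Mj, Pf, Qa, Ss}.
Backdoor paths from Ma to Ct:
  P1: Ma <- Ss -> Ct
  P2: Ma <- Ss -> Pf <- Mj -> Qa -> Ct
  P3: Ma <- Ss -> Pt <- Pf <- Mj -> Qa -> Ct
The empty set is not sufficient: P1 (Ma <- Ss -> Ct) has no collider blocking it and no conditioned non-collider, so it is open.
Try {Ss}:
  P1: blocked at fork node Ss ∈ conditioning set.
  P2: blocked at fork node Ss ∈ conditioning set.
  P3: blocked at fork node Ss ∈ conditioning set.
{Ss} contains no descendant of Ma and blocks every backdoor path.
No other singleton works — e.g. {Mj} leaves P1 open — so {Ss} is the unique smallest valid adjustment set.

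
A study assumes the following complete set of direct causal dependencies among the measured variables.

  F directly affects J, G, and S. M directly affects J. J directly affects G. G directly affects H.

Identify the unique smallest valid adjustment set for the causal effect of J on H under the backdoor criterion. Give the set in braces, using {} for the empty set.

{F}

Variables eligible for adjustment (non-descendants of J, excluding J and H): {F, M, S}.
Backdoor paths from J to H:
  P1: J <- F -> G -> H
The empty set is not sufficient: P1 (J <- F -> G -> H) has no collider blocking it and no conditioned non-collider, so it is open.
Try {F}:
  P1: blocked at fork node F ∈ conditioning set.
{F} contains no descendant of J and blocks every backdoor path.
No other singleton works — e.g. {M} leaves P1 open — so {F} is the unique smallest valid adjustment set.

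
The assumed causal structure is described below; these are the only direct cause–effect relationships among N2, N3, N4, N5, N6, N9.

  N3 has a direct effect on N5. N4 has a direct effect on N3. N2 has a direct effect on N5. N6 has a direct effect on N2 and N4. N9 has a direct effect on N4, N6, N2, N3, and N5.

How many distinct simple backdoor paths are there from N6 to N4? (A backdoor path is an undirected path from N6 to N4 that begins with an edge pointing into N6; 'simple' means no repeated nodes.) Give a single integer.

4

A backdoor path from N6 to N4 is any simple undirected path whose first edge points into N6 (i.e. leaves N6 via a parent).
Parents of N6: {N9}.
Enumerating:
  P1: N6 <- N9 -> N4
  P2: N6 <- N9 -> N2 -> N5 <- N3 <- N4
  P3: N6 <- N9 -> N3 <- N4
  P4: N6 <- N9 -> N5 <- N3 <- N4
That exhausts the simple backdoor paths. Count: 4.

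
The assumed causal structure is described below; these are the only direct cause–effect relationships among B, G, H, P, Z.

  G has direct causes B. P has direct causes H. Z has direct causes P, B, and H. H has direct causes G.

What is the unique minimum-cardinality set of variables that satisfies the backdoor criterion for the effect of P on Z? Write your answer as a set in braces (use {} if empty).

{H}

Variables eligible for adjustment (non-descendants of P, excluding P and Z): {B, G, H}.
Backdoor paths from P to Z:
  P1: P <- H <- G <- B -> Z
  P2: P <- H -> Z
The empty set is not sufficient: P1 (P <- H <- G <- B -> Z) has no collider blocking it and no conditioned non-collider, so it is open.
Try {H}:
  P1: blocked at chain node H ∈ conditioning set.
  P2: blocked at fork node H ∈ conditioning set.
{H} contains no descendant of P and blocks every backdoor path.
No other singleton works — e.g. {B} leaves P2 open — so {H} is the unique smallest valid adjustment set.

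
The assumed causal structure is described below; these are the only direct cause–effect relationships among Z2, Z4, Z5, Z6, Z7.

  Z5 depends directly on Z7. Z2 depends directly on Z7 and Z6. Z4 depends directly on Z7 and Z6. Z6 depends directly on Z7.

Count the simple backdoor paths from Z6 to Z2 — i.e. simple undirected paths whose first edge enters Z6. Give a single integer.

A backdoor path from Z6 to Z2 is any simple undirected path whose first edge points into Z6 (i.e. leaves Z6 via a parent).
Parents of Z6: {Z7}.
Enumerating:
  P1: Z6 <- Z7 -> Z2
That exhausts the simple backdoor paths. Count: 1.

1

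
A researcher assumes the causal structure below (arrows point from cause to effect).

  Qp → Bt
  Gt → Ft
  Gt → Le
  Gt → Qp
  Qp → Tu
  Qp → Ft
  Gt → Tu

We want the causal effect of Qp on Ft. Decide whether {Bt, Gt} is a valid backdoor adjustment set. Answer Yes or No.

Backdoor paths from Qp to Ft (paths whose first edge points into Qp):
  P1: Qp <- Gt -> Ft
Condition 1 (no descendant of Qp in the set): FAILS — Bt is a descendant of Qp.
Condition 2 (every backdoor path blocked by {Bt, Gt}):
  P1: blocked at fork node Gt ∈ conditioning set.
{Bt, Gt} does not satisfy the backdoor criterion.

No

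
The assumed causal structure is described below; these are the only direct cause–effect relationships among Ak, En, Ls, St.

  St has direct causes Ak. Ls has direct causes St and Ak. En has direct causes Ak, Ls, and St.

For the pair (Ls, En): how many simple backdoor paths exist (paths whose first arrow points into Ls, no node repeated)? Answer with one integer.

4

A backdoor path from Ls to En is any simple undirected path whose first edge points into Ls (i.e. leaves Ls via a parent).
Parents of Ls: {Ak, St}.
Enumerating:
  P1: Ls <- Ak -> St -> En
  P2: Ls <- Ak -> En
  P3: Ls <- St <- Ak -> En
  P4: Ls <- St -> En
That exhausts the simple backdoor paths. Count: 4.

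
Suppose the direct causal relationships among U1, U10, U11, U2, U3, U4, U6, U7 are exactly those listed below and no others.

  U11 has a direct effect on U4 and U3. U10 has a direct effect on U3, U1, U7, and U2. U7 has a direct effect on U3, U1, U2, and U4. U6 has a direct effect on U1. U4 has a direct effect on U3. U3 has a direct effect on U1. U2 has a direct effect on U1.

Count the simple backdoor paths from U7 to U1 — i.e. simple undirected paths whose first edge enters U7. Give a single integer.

A backdoor path from U7 to U1 is any simple undirected path whose first edge points into U7 (i.e. leaves U7 via a parent).
Parents of U7: {U10}.
Enumerating:
  P1: U7 <- U10 -> U3 -> U1
  P2: U7 <- U10 -> U2 -> U1
  P3: U7 <- U10 -> U1
That exhausts the simple backdoor paths. Count: 3.

3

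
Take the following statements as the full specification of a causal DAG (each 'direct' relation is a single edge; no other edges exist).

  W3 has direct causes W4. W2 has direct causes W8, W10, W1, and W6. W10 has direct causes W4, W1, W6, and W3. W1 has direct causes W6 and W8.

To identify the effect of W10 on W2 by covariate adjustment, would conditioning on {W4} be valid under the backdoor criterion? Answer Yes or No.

Backdoor paths from W10 to W2 (paths whose first edge points into W10):
  P1: W10 <- W6 -> W1 <- W8 -> W2
  P2: W10 <- W6 -> W1 -> W2
  P3: W10 <- W6 -> W2
  P4: W10 <- W1 <- W8 -> W2
  P5: W10 <- W1 <- W6 -> W2
  P6: W10 <- W1 -> W2
Condition 1 (no descendant of W10 in the set): holds — descendants of W10 are {W2}; none are in {W4}.
Condition 2 (every backdoor path blocked by {W4}):
  P1: blocked at collider W1 (neither it nor any descendant is in the conditioning set).
  P2: open — no interior node is in the conditioning set.
  P3: open — no interior node is in the conditioning set.
  P4: open — no interior node is in the conditioning set.
  P5: open — no interior node is in the conditioning set.
  P6: open — no interior node is in the conditioning set.
{W4} does not satisfy the backdoor criterion.

No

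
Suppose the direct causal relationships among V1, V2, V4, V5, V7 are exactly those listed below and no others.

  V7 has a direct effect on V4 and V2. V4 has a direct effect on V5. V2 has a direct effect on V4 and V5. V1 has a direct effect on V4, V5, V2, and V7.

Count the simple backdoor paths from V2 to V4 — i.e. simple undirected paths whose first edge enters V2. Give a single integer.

A backdoor path from V2 to V4 is any simple undirected path whose first edge points into V2 (i.e. leaves V2 via a parent).
Parents of V2: {V1, V7}.
Enumerating:
  P1: V2 <- V1 -> V7 -> V4
  P2: V2 <- V1 -> V4
  P3: V2 <- V1 -> V5 <- V4
  P4: V2 <- V7 <- V1 -> V4
  P5: V2 <- V7 <- V1 -> V5 <- V4
  P6: V2 <- V7 -> V4
That exhausts the simple backdoor paths. Count: 6.

6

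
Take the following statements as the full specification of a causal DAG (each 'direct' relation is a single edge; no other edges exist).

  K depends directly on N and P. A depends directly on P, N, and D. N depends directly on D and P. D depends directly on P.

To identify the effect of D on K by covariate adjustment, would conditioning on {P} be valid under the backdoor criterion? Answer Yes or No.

Yes

Backdoor paths from D to K (paths whose first edge points into D):
  P1: D <- P -> N -> K
  P2: D <- P -> K
  P3: D <- P -> A <- N -> K
Condition 1 (no descendant of D in the set): holds — descendants of D are {A, K, N}; none are in {P}.
Condition 2 (every backdoor path blocked by {P}):
  P1: blocked at fork node P ∈ conditioning set.
  P2: blocked at fork node P ∈ conditioning set.
  P3: blocked at fork node P ∈ conditioning set.
{P} satisfies the backdoor criterion.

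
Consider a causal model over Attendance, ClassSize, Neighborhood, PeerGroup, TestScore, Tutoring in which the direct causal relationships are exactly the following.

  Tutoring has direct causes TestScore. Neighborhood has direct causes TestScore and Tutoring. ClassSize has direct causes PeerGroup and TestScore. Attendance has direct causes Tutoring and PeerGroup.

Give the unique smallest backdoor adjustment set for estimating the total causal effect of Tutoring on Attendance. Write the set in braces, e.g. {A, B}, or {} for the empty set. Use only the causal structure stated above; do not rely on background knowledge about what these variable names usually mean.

{}

Variables eligible for adjustment (non-descendants of Tutoring, excluding Tutoring and Attendance): {ClassSize, PeerGroup, TestScore}.
Backdoor paths from Tutoring to Attendance:
  P1: Tutoring <- TestScore -> ClassSize <- PeerGroup -> Attendance
Each backdoor path contains an unconditioned collider, so every path is already blocked with the empty conditioning set:
  P1: blocked at collider ClassSize (neither it nor any descendant is in the conditioning set).
The empty set is therefore the unique smallest valid set.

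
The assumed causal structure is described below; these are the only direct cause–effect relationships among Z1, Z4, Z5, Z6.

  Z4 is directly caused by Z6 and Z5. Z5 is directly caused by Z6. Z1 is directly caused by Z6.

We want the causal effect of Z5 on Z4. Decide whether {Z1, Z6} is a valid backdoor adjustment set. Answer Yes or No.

Backdoor paths from Z5 to Z4 (paths whose first edge points into Z5):
  P1: Z5 <- Z6 -> Z4
Condition 1 (no descendant of Z5 in the set): holds — descendants of Z5 are {Z4}; none are in {Z1, Z6}.
Condition 2 (every backdoor path blocked by {Z1, Z6}):
  P1: blocked at fork node Z6 ∈ conditioning set.
{Z1, Z6} satisfies the backdoor criterion.

Yes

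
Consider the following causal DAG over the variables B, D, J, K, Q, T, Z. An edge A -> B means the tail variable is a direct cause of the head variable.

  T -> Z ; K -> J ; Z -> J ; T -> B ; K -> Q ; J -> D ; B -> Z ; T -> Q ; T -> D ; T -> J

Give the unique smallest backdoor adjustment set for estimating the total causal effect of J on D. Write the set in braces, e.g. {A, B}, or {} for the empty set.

{T}

Variables eligible for adjustment (non-descendants of J, excluding J and D): {B, K, Q, T, Z}.
Backdoor paths from J to D:
  P1: J <- T -> D
  P2: J <- K -> Q <- T -> D
  P3: J <- Z <- T -> D
  P4: J <- Z <- B <- T -> D
The empty set is not sufficient: P1 (J <- T -> D) has no collider blocking it and no conditioned non-collider, so it is open.
Try {T}:
  P1: blocked at fork node T ∈ conditioning set.
  P2: blocked at collider Q (neither it nor any descendant is in the conditioning set).
  P3: blocked at fork node T ∈ conditioning set.
  P4: blocked at fork node T ∈ conditioning set.
{T} contains no descendant of J and blocks every backdoor path.
No other singleton works — e.g. {B} leaves P1 open — so {T} is the unique smallest valid adjustment set.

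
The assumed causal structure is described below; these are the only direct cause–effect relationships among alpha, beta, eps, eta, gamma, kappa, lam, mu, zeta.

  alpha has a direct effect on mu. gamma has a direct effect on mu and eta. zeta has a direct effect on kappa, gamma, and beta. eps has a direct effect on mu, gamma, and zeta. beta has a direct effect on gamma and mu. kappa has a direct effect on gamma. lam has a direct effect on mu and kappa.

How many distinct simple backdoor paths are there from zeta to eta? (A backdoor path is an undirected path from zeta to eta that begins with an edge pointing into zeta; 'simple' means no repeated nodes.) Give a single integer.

4

A backdoor path from zeta to eta is any simple undirected path whose first edge points into zeta (i.e. leaves zeta via a parent).
Parents of zeta: {eps}.
Enumerating:
  P1: zeta <- eps -> gamma -> eta
  P2: zeta <- eps -> mu <- lam -> kappa -> gamma -> eta
  P3: zeta <- eps -> mu <- beta -> gamma -> eta
  P4: zeta <- eps -> mu <- gamma -> eta
That exhausts the simple backdoor paths. Count: 4.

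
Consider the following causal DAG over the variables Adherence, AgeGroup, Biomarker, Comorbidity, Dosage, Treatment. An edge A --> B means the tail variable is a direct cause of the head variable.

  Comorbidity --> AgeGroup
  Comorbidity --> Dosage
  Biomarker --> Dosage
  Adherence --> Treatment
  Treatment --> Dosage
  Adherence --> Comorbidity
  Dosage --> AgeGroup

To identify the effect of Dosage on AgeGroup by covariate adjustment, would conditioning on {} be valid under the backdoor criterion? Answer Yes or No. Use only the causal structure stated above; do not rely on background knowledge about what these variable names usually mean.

No

Backdoor paths from Dosage to AgeGroup (paths whose first edge points into Dosage):
  P1: Dosage <- Comorbidity -> AgeGroup
  P2: Dosage <- Treatment <- Adherence -> Comorbidity -> AgeGroup
Condition 1 (no descendant of Dosage in the set): holds — descendants of Dosage are {AgeGroup}; none are in {}.
Condition 2 (every backdoor path blocked by {}):
  P1: open — no interior node is in the conditioning set.
  P2: open — no interior node is in the conditioning set.
{} does not satisfy the backdoor criterion.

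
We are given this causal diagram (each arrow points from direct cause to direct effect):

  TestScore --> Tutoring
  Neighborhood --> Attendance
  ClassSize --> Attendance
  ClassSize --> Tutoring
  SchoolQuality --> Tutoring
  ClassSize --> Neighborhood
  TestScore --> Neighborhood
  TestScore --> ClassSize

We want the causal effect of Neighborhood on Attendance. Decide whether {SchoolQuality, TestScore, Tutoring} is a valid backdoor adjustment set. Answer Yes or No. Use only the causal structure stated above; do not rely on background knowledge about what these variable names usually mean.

Backdoor paths from Neighborhood to Attendance (paths whose first edge points into Neighborhood):
  P1: Neighborhood <- TestScore -> ClassSize -> Attendance
  P2: Neighborhood <- TestScore -> Tutoring <- ClassSize -> Attendance
  P3: Neighborhood <- ClassSize -> Attendance
Condition 1 (no descendant of Neighborhood in the set): holds — descendants of Neighborhood are {Attendance}; none are in {SchoolQuality, TestScore, Tutoring}.
Condition 2 (every backdoor path blocked by {SchoolQuality, TestScore, Tutoring}):
  P1: blocked at fork node TestScore ∈ conditioning set.
  P2: blocked at fork node TestScore ∈ conditioning set.
  P3: open — no interior node is in the conditioning set.
{SchoolQuality, TestScore, Tutoring} does not satisfy the backdoor criterion.

No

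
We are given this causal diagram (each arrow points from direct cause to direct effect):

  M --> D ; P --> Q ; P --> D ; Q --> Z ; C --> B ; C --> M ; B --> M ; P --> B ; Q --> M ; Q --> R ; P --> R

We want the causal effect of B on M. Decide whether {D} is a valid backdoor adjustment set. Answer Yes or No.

No

Backdoor paths from B to M (paths whose first edge points into B):
  P1: B <- P -> Q -> M
  P2: B <- P -> R <- Q -> M
  P3: B <- P -> D <- M
  P4: B <- C -> M
Condition 1 (no descendant of B in the set): FAILS — D is a descendant of B.
Condition 2 (every backdoor path blocked by {D}):
  P1: open — no interior node is in the conditioning set.
  P2: blocked at collider R (neither it nor any descendant is in the conditioning set).
  P3: open — collider(s) D are conditioned on (or have a conditioned descendant) and no non-collider on the path is in the set.
  P4: open — no interior node is in the conditioning set.
{D} does not satisfy the backdoor criterion.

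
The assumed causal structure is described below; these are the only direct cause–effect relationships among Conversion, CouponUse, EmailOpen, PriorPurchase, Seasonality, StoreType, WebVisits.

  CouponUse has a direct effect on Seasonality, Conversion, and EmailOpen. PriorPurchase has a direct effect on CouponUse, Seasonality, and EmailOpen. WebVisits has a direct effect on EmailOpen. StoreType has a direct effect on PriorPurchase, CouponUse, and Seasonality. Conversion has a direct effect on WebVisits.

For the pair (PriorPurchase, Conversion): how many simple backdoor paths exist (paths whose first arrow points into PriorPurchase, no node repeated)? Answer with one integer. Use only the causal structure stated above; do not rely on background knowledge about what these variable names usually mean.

4

A backdoor path from PriorPurchase to Conversion is any simple undirected path whose first edge points into PriorPurchase (i.e. leaves PriorPurchase via a parent).
Parents of PriorPurchase: {StoreType}.
Enumerating:
  P1: PriorPurchase <- StoreType -> CouponUse -> Conversion
  P2: PriorPurchase <- StoreType -> CouponUse -> EmailOpen <- WebVisits <- Conversion
  P3: PriorPurchase <- StoreType -> Seasonality <- CouponUse -> Conversion
  P4: PriorPurchase <- StoreType -> Seasonality <- CouponUse -> EmailOpen <- WebVisits <- Conversion
That exhausts the simple backdoor paths. Count: 4.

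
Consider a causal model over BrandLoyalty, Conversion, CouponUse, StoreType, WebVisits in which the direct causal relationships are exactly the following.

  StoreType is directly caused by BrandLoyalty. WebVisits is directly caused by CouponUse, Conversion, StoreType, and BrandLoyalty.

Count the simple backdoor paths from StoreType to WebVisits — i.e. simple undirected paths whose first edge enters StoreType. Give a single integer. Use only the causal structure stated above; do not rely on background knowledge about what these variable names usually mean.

A backdoor path from StoreType to WebVisits is any simple undirected path whose first edge points into StoreType (i.e. leaves StoreType via a parent).
Parents of StoreType: {BrandLoyalty}.
Enumerating:
  P1: StoreType <- BrandLoyalty -> WebVisits
That exhausts the simple backdoor paths. Count: 1.

1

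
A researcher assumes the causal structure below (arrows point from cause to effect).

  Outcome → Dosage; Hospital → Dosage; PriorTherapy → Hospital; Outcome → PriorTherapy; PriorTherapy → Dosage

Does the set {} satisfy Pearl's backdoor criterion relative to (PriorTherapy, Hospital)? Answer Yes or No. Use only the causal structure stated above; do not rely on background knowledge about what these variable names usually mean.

Backdoor paths from PriorTherapy to Hospital (paths whose first edge points into PriorTherapy):
  P1: PriorTherapy <- Outcome -> Dosage <- Hospital
Condition 1 (no descendant of PriorTherapy in the set): holds — descendants of PriorTherapy are {Dosage, Hospital}; none are in {}.
Condition 2 (every backdoor path blocked by {}):
  P1: blocked at collider Dosage (neither it nor any descendant is in the conditioning set).
{} satisfies the backdoor criterion.

Yes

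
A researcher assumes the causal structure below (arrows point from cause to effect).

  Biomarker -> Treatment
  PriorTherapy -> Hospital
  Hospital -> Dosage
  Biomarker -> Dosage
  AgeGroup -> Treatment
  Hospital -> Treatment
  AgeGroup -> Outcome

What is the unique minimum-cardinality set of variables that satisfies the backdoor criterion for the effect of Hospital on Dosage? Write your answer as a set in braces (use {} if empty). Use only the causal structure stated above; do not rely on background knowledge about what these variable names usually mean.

Variables eligible for adjustment (non-descendants of Hospital, excluding Hospital and Dosage): {AgeGroup, Biomarker, Outcome, PriorTherapy}.
Backdoor paths from Hospital to Dosage:
  (none)
With no backdoor paths the empty set already satisfies the criterion, and it is trivially minimal.

{}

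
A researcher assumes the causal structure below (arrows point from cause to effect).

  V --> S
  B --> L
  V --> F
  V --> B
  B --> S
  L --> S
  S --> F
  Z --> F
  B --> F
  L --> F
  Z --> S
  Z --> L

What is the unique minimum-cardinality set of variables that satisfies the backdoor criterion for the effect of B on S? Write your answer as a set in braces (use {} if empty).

{V}

Variables eligible for adjustment (non-descendants of B, excluding B and S): {V, Z}.
Backdoor paths from B to S:
  P1: B <- V -> S
  P2: B <- V -> F <- Z -> L -> S
  P3: B <- V -> F <- Z -> S
  P4: B <- V -> F <- L <- Z -> S
  P5: B <- V -> F <- L -> S
  P6: B <- V -> F <- S
The empty set is not sufficient: P1 (B <- V -> S) has no collider blocking it and no conditioned non-collider, so it is open.
Try {V}:
  P1: blocked at fork node V ∈ conditioning set.
  P2: blocked at fork node V ∈ conditioning set.
  P3: blocked at fork node V ∈ conditioning set.
  P4: blocked at fork node V ∈ conditioning set.
  P5: blocked at fork node V ∈ conditioning set.
  P6: blocked at fork node V ∈ conditioning set.
{V} contains no descendant of B and blocks every backdoor path.
No other singleton works — e.g. {Z} leaves P1 open — so {V} is the unique smallest valid adjustment set.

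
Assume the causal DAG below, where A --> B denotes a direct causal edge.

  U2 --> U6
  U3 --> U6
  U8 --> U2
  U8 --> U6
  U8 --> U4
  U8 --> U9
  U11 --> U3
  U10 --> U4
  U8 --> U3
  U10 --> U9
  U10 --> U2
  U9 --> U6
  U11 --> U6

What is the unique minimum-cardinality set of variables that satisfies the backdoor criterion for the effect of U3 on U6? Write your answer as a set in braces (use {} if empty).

{U11, U8}

Variables eligible for adjustment (non-descendants of U3, excluding U3 and U6): {U10, U11, U2, U4, U8, U9}.
Backdoor paths from U3 to U6:
  P1: U3 <- U11 -> U6
  P2: U3 <- U8 -> U9 <- U10 -> U2 -> U6
  P3: U3 <- U8 -> U9 -> U6
  P4: U3 <- U8 -> U4 <- U10 -> U9 -> U6
  P5: U3 <- U8 -> U4 <- U10 -> U2 -> U6
  P6: U3 <- U8 -> U2 <- U10 -> U9 -> U6
  P7: U3 <- U8 -> U2 -> U6
  P8: U3 <- U8 -> U6
The empty set is not sufficient: P1 (U3 <- U11 -> U6) has no collider blocking it and no conditioned non-collider, so it is open.
Try {U11, U8}:
  P1: blocked at fork node U11 ∈ conditioning set.
  P2: blocked at fork node U8 ∈ conditioning set.
  P3: blocked at fork node U8 ∈ conditioning set.
  P4: blocked at fork node U8 ∈ conditioning set.
  P5: blocked at fork node U8 ∈ conditioning set.
  P6: blocked at fork node U8 ∈ conditioning set.
  P7: blocked at fork node U8 ∈ conditioning set.
  P8: blocked at fork node U8 ∈ conditioning set.
{U11, U8} contains no descendant of U3 and blocks every backdoor path.
Every element of {U11, U8} is needed (dropping U11 leaves P1 open; dropping U8 leaves P3 open), so no proper subset is valid.
Among all size-2 subsets of the eligible variables, only {U11, U8} blocks every backdoor path, so it is the unique smallest valid adjustment set.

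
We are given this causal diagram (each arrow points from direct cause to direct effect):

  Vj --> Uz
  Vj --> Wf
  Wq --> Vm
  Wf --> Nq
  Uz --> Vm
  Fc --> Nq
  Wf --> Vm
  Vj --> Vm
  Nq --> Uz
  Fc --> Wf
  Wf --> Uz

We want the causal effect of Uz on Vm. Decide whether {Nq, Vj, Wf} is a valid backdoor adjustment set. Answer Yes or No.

Yes

Backdoor paths from Uz to Vm (paths whose first edge points into Uz):
  P1: Uz <- Vj -> Wf -> Vm
  P2: Uz <- Vj -> Vm
  P3: Uz <- Wf <- Vj -> Vm
  P4: Uz <- Wf -> Vm
  P5: Uz <- Nq <- Fc -> Wf <- Vj -> Vm
  P6: Uz <- Nq <- Fc -> Wf -> Vm
  P7: Uz <- Nq <- Wf <- Vj -> Vm
  P8: Uz <- Nq <- Wf -> Vm
Condition 1 (no descendant of Uz in the set): holds — descendants of Uz are {Vm}; none are in {Nq, Vj, Wf}.
Condition 2 (every backdoor path blocked by {Nq, Vj, Wf}):
  P1: blocked at fork node Vj ∈ conditioning set.
  P2: blocked at fork node Vj ∈ conditioning set.
  P3: blocked at chain node Wf ∈ conditioning set.
  P4: blocked at fork node Wf ∈ conditioning set.
  P5: blocked at chain node Nq ∈ conditioning set.
  P6: blocked at chain node Nq ∈ conditioning set.
  P7: blocked at chain node Nq ∈ conditioning set.
  P8: blocked at chain node Nq ∈ conditioning set.
{Nq, Vj, Wf} satisfies the backdoor criterion.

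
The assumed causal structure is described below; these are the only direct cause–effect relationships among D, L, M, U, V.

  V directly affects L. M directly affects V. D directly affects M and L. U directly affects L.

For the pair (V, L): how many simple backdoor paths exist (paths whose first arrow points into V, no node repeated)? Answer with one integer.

1

A backdoor path from V to L is any simple undirected path whose first edge points into V (i.e. leaves V via a parent).
Parents of V: {M}.
Enumerating:
  P1: V <- M <- D -> L
That exhausts the simple backdoor paths. Count: 1.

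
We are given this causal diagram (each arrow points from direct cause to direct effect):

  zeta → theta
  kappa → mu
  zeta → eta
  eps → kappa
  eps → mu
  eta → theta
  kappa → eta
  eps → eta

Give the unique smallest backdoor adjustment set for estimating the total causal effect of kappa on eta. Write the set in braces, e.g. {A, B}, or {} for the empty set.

Variables eligible for adjustment (non-descendants of kappa, excluding kappa and eta): {eps, zeta}.
Backdoor paths from kappa to eta:
  P1: kappa <- eps -> eta
The empty set is not sufficient: P1 (kappa <- eps -> eta) has no collider blocking it and no conditioned non-collider, so it is open.
Try {eps}:
  P1: blocked at fork node eps ∈ conditioning set.
{eps} contains no descendant of kappa and blocks every backdoor path.
No other singleton works — e.g. {zeta} leaves P1 open — so {eps} is the unique smallest valid adjustment set.

{eps}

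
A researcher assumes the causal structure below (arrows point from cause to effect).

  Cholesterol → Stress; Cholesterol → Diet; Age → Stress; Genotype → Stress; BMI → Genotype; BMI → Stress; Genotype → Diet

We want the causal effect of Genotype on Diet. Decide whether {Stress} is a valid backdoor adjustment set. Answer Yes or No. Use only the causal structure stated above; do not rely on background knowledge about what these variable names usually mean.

No

Backdoor paths from Genotype to Diet (paths whose first edge points into Genotype):
  P1: Genotype <- BMI -> Stress <- Cholesterol -> Diet
Condition 1 (no descendant of Genotype in the set): FAILS — Stress is a descendant of Genotype.
Condition 2 (every backdoor path blocked by {Stress}):
  P1: open — collider(s) Stress are conditioned on (or have a conditioned descendant) and no non-collider on the path is in the set.
{Stress} does not satisfy the backdoor criterion.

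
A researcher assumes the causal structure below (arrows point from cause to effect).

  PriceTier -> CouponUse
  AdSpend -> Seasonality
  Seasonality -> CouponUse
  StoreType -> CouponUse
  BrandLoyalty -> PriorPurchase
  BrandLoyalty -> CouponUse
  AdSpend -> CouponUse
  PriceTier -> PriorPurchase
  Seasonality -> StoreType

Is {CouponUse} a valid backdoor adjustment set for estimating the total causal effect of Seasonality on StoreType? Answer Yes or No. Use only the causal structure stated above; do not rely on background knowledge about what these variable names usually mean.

No

Backdoor paths from Seasonality to StoreType (paths whose first edge points into Seasonality):
  P1: Seasonality <- AdSpend -> CouponUse <- StoreType
Condition 1 (no descendant of Seasonality in the set): FAILS — CouponUse is a descendant of Seasonality.
Condition 2 (every backdoor path blocked by {CouponUse}):
  P1: open — collider(s) CouponUse are conditioned on (or have a conditioned descendant) and no non-collider on the path is in the set.
{CouponUse} does not satisfy the backdoor criterion.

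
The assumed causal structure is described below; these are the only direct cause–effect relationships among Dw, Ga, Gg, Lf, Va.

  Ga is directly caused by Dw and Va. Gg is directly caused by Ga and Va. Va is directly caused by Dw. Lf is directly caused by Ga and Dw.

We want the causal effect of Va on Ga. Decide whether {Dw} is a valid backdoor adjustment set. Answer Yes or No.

Backdoor paths from Va to Ga (paths whose first edge points into Va):
  P1: Va <- Dw -> Ga
  P2: Va <- Dw -> Lf <- Ga
Condition 1 (no descendant of Va in the set): holds — descendants of Va are {Ga, Gg, Lf}; none are in {Dw}.
Condition 2 (every backdoor path blocked by {Dw}):
  P1: blocked at fork node Dw ∈ conditioning set.
  P2: blocked at fork node Dw ∈ conditioning set.
{Dw} satisfies the backdoor criterion.

Yes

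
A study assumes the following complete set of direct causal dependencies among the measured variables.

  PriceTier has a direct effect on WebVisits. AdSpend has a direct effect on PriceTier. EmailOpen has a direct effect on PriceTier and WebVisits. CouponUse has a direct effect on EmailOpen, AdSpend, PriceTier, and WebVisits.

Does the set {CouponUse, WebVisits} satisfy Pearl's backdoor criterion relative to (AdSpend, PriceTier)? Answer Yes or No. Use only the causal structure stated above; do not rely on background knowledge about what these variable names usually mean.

No

Backdoor paths from AdSpend to PriceTier (paths whose first edge points into AdSpend):
  P1: AdSpend <- CouponUse -> EmailOpen -> PriceTier
  P2: AdSpend <- CouponUse -> EmailOpen -> WebVisits <- PriceTier
  P3: AdSpend <- CouponUse -> PriceTier
  P4: AdSpend <- CouponUse -> WebVisits <- EmailOpen -> PriceTier
  P5: AdSpend <- CouponUse -> WebVisits <- PriceTier
Condition 1 (no descendant of AdSpend in the set): FAILS — WebVisits is a descendant of AdSpend.
Condition 2 (every backdoor path blocked by {CouponUse, WebVisits}):
  P1: blocked at fork node CouponUse ∈ conditioning set.
  P2: blocked at fork node CouponUse ∈ conditioning set.
  P3: blocked at fork node CouponUse ∈ conditioning set.
  P4: blocked at fork node CouponUse ∈ conditioning set.
  P5: blocked at fork node CouponUse ∈ conditioning set.
{CouponUse, WebVisits} does not satisfy the backdoor criterion.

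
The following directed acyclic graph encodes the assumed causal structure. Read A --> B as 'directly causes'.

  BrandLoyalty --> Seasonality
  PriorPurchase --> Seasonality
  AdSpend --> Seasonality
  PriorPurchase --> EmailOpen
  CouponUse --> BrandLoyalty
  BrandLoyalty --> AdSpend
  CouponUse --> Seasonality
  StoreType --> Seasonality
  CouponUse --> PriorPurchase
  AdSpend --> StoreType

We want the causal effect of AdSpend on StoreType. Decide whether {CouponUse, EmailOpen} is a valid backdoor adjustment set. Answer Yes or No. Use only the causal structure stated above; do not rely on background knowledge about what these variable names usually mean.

Yes

Backdoor paths from AdSpend to StoreType (paths whose first edge points into AdSpend):
  P1: AdSpend <- BrandLoyalty <- CouponUse -> PriorPurchase -> Seasonality <- StoreType
  P2: AdSpend <- BrandLoyalty <- CouponUse -> Seasonality <- StoreType
  P3: AdSpend <- BrandLoyalty -> Seasonality <- StoreType
Condition 1 (no descendant of AdSpend in the set): holds — descendants of AdSpend are {Seasonality, StoreType}; none are in {CouponUse, EmailOpen}.
Condition 2 (every backdoor path blocked by {CouponUse, EmailOpen}):
  P1: blocked at fork node CouponUse ∈ conditioning set.
  P2: blocked at fork node CouponUse ∈ conditioning set.
  P3: blocked at collider Seasonality (neither it nor any descendant is in the conditioning set).
{CouponUse, EmailOpen} satisfies the backdoor criterion.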